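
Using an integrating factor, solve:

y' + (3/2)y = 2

Using integrating factor method:

General solution: y = 4/3 + Ce^(-3x/2)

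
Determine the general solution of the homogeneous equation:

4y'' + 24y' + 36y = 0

Characteristic equation: 4r² + 24r + 36 = 0
Divide by 4: r² + 6r + 9 = 0
Factored: (r + 3)² = 0
Repeated root: r = -3
General solution: y = (C₁ + C₂x)e^(-3x)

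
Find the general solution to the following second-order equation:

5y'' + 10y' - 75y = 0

Characteristic equation: 5r² + 10r - 75 = 0
Divide by 5: r² + 2r - 15 = 0
Roots: r = 3, -5 (distinct real)
General solution: y = C₁e^(3x) + C₂e^(-5x)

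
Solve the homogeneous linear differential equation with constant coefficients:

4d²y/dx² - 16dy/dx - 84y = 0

Characteristic equation: 4r² - 16r - 84 = 0
Divide by 4: r² - 4r - 21 = 0
Roots: r = 7, -3 (distinct real)
General solution: y = C₁e^(7x) + C₂e^(-3x)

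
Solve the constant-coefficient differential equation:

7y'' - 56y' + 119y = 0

Characteristic equation: 7r² - 56r + 119 = 0
Divide by 7: r² - 8r + 17 = 0
Roots: r = 4 ± i (complex conjugates)
General solution: y = e^(4x)(C₁cos(x) + C₂sin(x))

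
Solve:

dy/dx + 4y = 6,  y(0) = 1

General solution: y = 3/2 + Ce^(-4x)
Applying y(0) = 1: C = 1 - 3/2 = -1/2
Particular solution: y = 3/2 - (1/2)e^(-4x)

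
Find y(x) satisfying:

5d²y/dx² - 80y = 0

Characteristic equation: 5r² - 80 = 0
Divide by 5: r² - 16 = 0
Roots: r = 4, -4 (distinct real)
General solution: y = C₁e^(4x) + C₂e^(-4x)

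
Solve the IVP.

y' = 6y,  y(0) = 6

General solution: y = Ce^(6x)
Applying IC y(0) = 6:
Particular solution: y = 6e^(6x)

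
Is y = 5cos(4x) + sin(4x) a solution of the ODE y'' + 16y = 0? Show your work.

Verification:
y'' = -80cos(4x) - 16sin(4x)
y'' + 16y = 0 ✓

Yes, it is a solution.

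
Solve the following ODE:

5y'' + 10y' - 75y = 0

Characteristic equation: 5r² + 10r - 75 = 0
Divide by 5: r² + 2r - 15 = 0
Roots: r = 3, -5 (distinct real)
General solution: y = C₁e^(3x) + C₂e^(-5x)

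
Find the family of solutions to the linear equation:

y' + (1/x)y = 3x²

Using integrating factor method:

General solution: y = (3/4)x^3 + C/x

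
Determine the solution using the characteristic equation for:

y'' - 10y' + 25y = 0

Characteristic equation: r² - 10r + 25 = 0
Factored: (r - 5)² = 0
Repeated root: r = 5
General solution: y = (C₁ + C₂x)e^(5x)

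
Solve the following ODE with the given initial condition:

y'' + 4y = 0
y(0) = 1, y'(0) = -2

General solution: y = C₁cos(2x) + C₂sin(2x)
Complex roots r = ±2i
Applying ICs: C₁ = 1, C₂ = -1
Particular solution: y = cos(2x) - sin(2x)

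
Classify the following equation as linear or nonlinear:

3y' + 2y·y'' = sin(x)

Nonlinear (y·y'' term)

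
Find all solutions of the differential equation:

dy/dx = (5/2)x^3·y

Separating variables and integrating:
ln|y| = 5x^4/8 + C

General solution: y = Ce^(5x^4/8)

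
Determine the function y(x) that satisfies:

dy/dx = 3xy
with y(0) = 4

General solution: y = Ce^(3x²/2)
Applying IC y(0) = 4:
Particular solution: y = 4e^(3x²/2)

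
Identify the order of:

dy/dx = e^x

The order is 1 (highest derivative is of order 1).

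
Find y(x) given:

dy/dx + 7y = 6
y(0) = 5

General solution: y = 6/7 + Ce^(-7x)
Applying y(0) = 5: C = 5 - 6/7 = 29/7
Particular solution: y = 6/7 + (29/7)e^(-7x)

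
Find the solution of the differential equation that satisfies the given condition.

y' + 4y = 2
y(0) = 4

General solution: y = 1/2 + Ce^(-4x)
Applying y(0) = 4: C = 4 - 1/2 = 7/2
Particular solution: y = 1/2 + (7/2)e^(-4x)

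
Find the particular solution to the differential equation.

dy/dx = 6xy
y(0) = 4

General solution: y = Ce^(3x²)
Applying IC y(0) = 4:
Particular solution: y = 4e^(3x²)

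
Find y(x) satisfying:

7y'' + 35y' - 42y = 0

Characteristic equation: 7r² + 35r - 42 = 0
Divide by 7: r² + 5r - 6 = 0
Roots: r = 1, -6 (distinct real)
General solution: y = C₁e^x + C₂e^(-6x)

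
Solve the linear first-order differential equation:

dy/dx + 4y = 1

Using integrating factor method:

General solution: y = 1/4 + Ce^(-4x)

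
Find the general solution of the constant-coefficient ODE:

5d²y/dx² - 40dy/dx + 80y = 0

Characteristic equation: 5r² - 40r + 80 = 0
Divide by 5: r² - 8r + 16 = 0
Factored: (r - 4)² = 0
Repeated root: r = 4
General solution: y = (C₁ + C₂x)e^(4x)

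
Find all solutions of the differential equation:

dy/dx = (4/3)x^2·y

Separating variables and integrating:
ln|y| = 4x^3/9 + C

General solution: y = Ce^(4x^3/9)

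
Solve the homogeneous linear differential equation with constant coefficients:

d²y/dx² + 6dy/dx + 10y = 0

Characteristic equation: r² + 6r + 10 = 0
Roots: r = -3 ± i (complex conjugates)
General solution: y = e^(-3x)(C₁cos(x) + C₂sin(x))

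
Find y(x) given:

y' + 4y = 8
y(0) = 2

General solution: y = 2 + Ce^(-4x)
Applying y(0) = 2: C = 2 - 2 = 0
Particular solution: y = 2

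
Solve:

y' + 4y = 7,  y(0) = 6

General solution: y = 7/4 + Ce^(-4x)
Applying y(0) = 6: C = 6 - 7/4 = 17/4
Particular solution: y = 7/4 + (17/4)e^(-4x)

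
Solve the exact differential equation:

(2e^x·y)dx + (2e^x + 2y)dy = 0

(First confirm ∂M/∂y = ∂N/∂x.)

Verify exactness: ∂M/∂y = ∂N/∂x ✓
Find F(x,y) such that ∂F/∂x = M, ∂F/∂y = N
Solution: 2e^x·y + y² = C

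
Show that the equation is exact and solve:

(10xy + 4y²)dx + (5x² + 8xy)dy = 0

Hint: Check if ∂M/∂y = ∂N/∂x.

Verify exactness: ∂M/∂y = ∂N/∂x ✓
Find F(x,y) such that ∂F/∂x = M, ∂F/∂y = N
Solution: 5x²y + 4xy² = C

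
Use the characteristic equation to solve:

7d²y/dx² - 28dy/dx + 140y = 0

Characteristic equation: 7r² - 28r + 140 = 0
Divide by 7: r² - 4r + 20 = 0
Roots: r = 2 ± 4i (complex conjugates)
General solution: y = e^(2x)(C₁cos(4x) + C₂sin(4x))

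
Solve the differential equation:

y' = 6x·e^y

Separating variables and integrating:
-e^(-y) = 3x² + C

General solution: y = -ln(C - 3x²)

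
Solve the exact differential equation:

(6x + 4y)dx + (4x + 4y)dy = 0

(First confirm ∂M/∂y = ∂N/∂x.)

Verify exactness: ∂M/∂y = ∂N/∂x ✓
Find F(x,y) such that ∂F/∂x = M, ∂F/∂y = N
Solution: 3x² + 4xy + 2y² = C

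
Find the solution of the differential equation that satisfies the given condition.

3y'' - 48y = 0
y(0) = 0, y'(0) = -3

General solution: y = C₁e^(4x) + C₂e^(-4x)
Applying ICs: C₁ = -3/8, C₂ = 3/8
Particular solution: y = -(3/8)e^(4x) + (3/8)e^(-4x)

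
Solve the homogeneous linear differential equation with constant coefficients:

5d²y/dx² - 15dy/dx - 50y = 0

Characteristic equation: 5r² - 15r - 50 = 0
Divide by 5: r² - 3r - 10 = 0
Roots: r = 5, -2 (distinct real)
General solution: y = C₁e^(5x) + C₂e^(-2x)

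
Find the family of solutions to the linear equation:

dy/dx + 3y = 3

Using integrating factor method:

General solution: y = 1 + Ce^(-3x)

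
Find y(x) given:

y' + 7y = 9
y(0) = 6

General solution: y = 9/7 + Ce^(-7x)
Applying y(0) = 6: C = 6 - 9/7 = 33/7
Particular solution: y = 9/7 + (33/7)e^(-7x)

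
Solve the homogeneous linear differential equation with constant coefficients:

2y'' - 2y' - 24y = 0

Characteristic equation: 2r² - 2r - 24 = 0
Divide by 2: r² - r - 12 = 0
Roots: r = 4, -3 (distinct real)
General solution: y = C₁e^(4x) + C₂e^(-3x)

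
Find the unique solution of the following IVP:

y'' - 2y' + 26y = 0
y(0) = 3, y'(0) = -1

General solution: y = e^x(C₁cos(5x) + C₂sin(5x))
Complex roots r = 1 ± 5i
Applying ICs: C₁ = 3, C₂ = -4/5
Particular solution: y = e^x(3cos(5x) - (4/5)sin(5x))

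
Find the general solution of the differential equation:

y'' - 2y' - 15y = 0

Characteristic equation: r² - 2r - 15 = 0
Roots: r = 5, -3 (distinct real)
General solution: y = C₁e^(5x) + C₂e^(-3x)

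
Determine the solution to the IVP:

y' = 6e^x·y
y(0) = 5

General solution: y = Ce^(6e^x)
Applying IC y(0) = 5:
Particular solution: y = 5e^(6(e^x - 1))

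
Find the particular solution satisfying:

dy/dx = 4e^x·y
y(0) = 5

General solution: y = Ce^(4e^x)
Applying IC y(0) = 5:
Particular solution: y = 5e^(4(e^x - 1))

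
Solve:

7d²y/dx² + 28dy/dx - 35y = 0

Characteristic equation: 7r² + 28r - 35 = 0
Divide by 7: r² + 4r - 5 = 0
Roots: r = 1, -5 (distinct real)
General solution: y = C₁e^x + C₂e^(-5x)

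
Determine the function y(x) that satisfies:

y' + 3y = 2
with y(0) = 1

General solution: y = 2/3 + Ce^(-3x)
Applying y(0) = 1: C = 1 - 2/3 = 1/3
Particular solution: y = 2/3 + (1/3)e^(-3x)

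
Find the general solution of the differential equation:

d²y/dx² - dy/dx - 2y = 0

Characteristic equation: r² - r - 2 = 0
Roots: r = 2, -1 (distinct real)
General solution: y = C₁e^(2x) + C₂e^(-x)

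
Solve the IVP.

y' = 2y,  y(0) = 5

General solution: y = Ce^(2x)
Applying IC y(0) = 5:
Particular solution: y = 5e^(2x)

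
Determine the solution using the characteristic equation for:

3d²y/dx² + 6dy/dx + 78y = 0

Characteristic equation: 3r² + 6r + 78 = 0
Divide by 3: r² + 2r + 26 = 0
Roots: r = -1 ± 5i (complex conjugates)
General solution: y = e^(-x)(C₁cos(5x) + C₂sin(5x))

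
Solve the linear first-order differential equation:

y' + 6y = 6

Using integrating factor method:

General solution: y = 1 + Ce^(-6x)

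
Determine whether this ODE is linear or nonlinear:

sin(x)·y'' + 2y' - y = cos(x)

Linear (y and its derivatives appear to the first power only, no products of y terms)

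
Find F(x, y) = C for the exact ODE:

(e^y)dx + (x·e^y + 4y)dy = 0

Verify exactness: ∂M/∂y = ∂N/∂x ✓
Find F(x,y) such that ∂F/∂x = M, ∂F/∂y = N
Solution: x·e^y + 2y² = C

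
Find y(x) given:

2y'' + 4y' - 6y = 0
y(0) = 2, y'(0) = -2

General solution: y = C₁e^x + C₂e^(-3x)
Applying ICs: C₁ = 1, C₂ = 1
Particular solution: y = e^x + e^(-3x)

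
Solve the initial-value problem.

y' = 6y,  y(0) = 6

General solution: y = Ce^(6x)
Applying IC y(0) = 6:
Particular solution: y = 6e^(6x)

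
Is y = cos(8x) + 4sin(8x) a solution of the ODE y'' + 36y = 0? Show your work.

Verification:
y'' = -64cos(8x) - 256sin(8x)
y'' + 36y ≠ 0 (frequency mismatch: got 64 instead of 36)

No, it is not a solution.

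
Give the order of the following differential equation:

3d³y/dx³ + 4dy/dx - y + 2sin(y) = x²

The order is 3 (highest derivative is of order 3).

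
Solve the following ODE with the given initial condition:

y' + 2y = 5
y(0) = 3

General solution: y = 5/2 + Ce^(-2x)
Applying y(0) = 3: C = 3 - 5/2 = 1/2
Particular solution: y = 5/2 + (1/2)e^(-2x)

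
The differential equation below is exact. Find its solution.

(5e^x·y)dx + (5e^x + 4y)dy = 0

Verify exactness: ∂M/∂y = ∂N/∂x ✓
Find F(x,y) such that ∂F/∂x = M, ∂F/∂y = N
Solution: 5e^x·y + 2y² = C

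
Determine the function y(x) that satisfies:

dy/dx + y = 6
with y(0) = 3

General solution: y = 6 + Ce^(-x)
Applying y(0) = 3: C = 3 - 6 = -3
Particular solution: y = 6 - 3e^(-x)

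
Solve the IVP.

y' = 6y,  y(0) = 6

General solution: y = Ce^(6x)
Applying IC y(0) = 6:
Particular solution: y = 6e^(6x)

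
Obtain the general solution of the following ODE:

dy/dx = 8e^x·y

Separating variables and integrating:
ln|y| = 8e^x + C

General solution: y = Ce^(8e^x)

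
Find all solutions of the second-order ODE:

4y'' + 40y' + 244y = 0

Characteristic equation: 4r² + 40r + 244 = 0
Divide by 4: r² + 10r + 61 = 0
Roots: r = -5 ± 6i (complex conjugates)
General solution: y = e^(-5x)(C₁cos(6x) + C₂sin(6x))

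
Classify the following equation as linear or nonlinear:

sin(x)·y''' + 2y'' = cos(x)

Linear (y and its derivatives appear to the first power only, no products of y terms)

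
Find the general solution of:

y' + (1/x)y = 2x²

Using integrating factor method:

General solution: y = (1/2)x^3 + C/x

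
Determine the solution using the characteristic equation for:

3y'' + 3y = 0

Characteristic equation: 3r² + 3 = 0
Divide by 3: r² + 1 = 0
Roots: r = ±i (complex conjugates)
General solution: y = C₁cos(x) + C₂sin(x)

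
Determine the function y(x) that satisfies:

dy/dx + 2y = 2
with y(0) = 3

General solution: y = 1 + Ce^(-2x)
Applying y(0) = 3: C = 3 - 1 = 2
Particular solution: y = 1 + 2e^(-2x)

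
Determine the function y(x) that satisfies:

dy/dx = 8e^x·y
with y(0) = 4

General solution: y = Ce^(8e^x)
Applying IC y(0) = 4:
Particular solution: y = 4e^(8(e^x - 1))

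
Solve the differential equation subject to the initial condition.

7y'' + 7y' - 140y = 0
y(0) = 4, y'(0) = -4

General solution: y = C₁e^(4x) + C₂e^(-5x)
Applying ICs: C₁ = 16/9, C₂ = 20/9
Particular solution: y = (16/9)e^(4x) + (20/9)e^(-5x)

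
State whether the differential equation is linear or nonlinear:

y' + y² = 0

Nonlinear (y² term)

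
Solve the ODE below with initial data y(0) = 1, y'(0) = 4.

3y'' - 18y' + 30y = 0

General solution: y = e^(3x)(C₁cos(x) + C₂sin(x))
Complex roots r = 3 ± i
Applying ICs: C₁ = 1, C₂ = 1
Particular solution: y = e^(3x)(cos(x) + sin(x))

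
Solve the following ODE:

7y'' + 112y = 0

Characteristic equation: 7r² + 112 = 0
Divide by 7: r² + 16 = 0
Roots: r = ±4i (complex conjugates)
General solution: y = C₁cos(4x) + C₂sin(4x)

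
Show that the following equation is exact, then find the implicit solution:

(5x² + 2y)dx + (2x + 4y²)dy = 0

Verify exactness: ∂M/∂y = ∂N/∂x ✓
Find F(x,y) such that ∂F/∂x = M, ∂F/∂y = N
Solution: 5x³/3 + 2xy + 4y³/3 = C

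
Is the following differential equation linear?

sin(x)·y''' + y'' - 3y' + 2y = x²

Yes. Linear (y and its derivatives appear to the first power only, no products of y terms)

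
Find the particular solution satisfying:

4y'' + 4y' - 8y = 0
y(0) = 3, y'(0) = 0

General solution: y = C₁e^x + C₂e^(-2x)
Applying ICs: C₁ = 2, C₂ = 1
Particular solution: y = 2e^x + e^(-2x)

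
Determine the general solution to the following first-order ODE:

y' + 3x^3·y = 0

Using integrating factor method:

General solution: y = Ce^(-3x^4/4)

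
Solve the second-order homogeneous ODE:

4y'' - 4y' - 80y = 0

Characteristic equation: 4r² - 4r - 80 = 0
Divide by 4: r² - r - 20 = 0
Roots: r = 5, -4 (distinct real)
General solution: y = C₁e^(5x) + C₂e^(-4x)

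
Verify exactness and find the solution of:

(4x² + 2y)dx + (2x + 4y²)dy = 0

Verify exactness: ∂M/∂y = ∂N/∂x ✓
Find F(x,y) such that ∂F/∂x = M, ∂F/∂y = N
Solution: 4x³/3 + 2xy + 4y³/3 = C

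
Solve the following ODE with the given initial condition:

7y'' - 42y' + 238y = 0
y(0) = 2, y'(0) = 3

General solution: y = e^(3x)(C₁cos(5x) + C₂sin(5x))
Complex roots r = 3 ± 5i
Applying ICs: C₁ = 2, C₂ = -3/5
Particular solution: y = e^(3x)(2cos(5x) - (3/5)sin(5x))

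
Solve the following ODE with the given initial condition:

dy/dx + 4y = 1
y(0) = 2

General solution: y = 1/4 + Ce^(-4x)
Applying y(0) = 2: C = 2 - 1/4 = 7/4
Particular solution: y = 1/4 + (7/4)e^(-4x)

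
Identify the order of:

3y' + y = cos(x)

The order is 1 (highest derivative is of order 1).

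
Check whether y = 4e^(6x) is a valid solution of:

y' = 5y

Verification:
y = 4e^(6x)
y' = 24e^(6x)
But 5y = 20e^(6x)
y' ≠ 5y — the derivative does not match

No, it is not a solution.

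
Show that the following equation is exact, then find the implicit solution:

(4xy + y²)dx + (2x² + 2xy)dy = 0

Verify exactness: ∂M/∂y = ∂N/∂x ✓
Find F(x,y) such that ∂F/∂x = M, ∂F/∂y = N
Solution: 2x²y + xy² = C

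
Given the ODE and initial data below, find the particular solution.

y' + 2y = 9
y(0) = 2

General solution: y = 9/2 + Ce^(-2x)
Applying y(0) = 2: C = 2 - 9/2 = -5/2
Particular solution: y = 9/2 - (5/2)e^(-2x)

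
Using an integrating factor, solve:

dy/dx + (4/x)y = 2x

Using integrating factor method:

General solution: y = (1/3)x^2 + Cx^(-4)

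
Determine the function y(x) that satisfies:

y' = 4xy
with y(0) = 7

General solution: y = Ce^(2x²)
Applying IC y(0) = 7:
Particular solution: y = 7e^(2x²)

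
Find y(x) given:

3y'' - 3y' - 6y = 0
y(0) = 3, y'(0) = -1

General solution: y = C₁e^(2x) + C₂e^(-x)
Applying ICs: C₁ = 2/3, C₂ = 7/3
Particular solution: y = (2/3)e^(2x) + (7/3)e^(-x)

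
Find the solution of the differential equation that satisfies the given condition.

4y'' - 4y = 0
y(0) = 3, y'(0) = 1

General solution: y = C₁e^x + C₂e^(-x)
Applying ICs: C₁ = 2, C₂ = 1
Particular solution: y = 2e^x + e^(-x)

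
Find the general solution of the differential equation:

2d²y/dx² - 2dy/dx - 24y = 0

Characteristic equation: 2r² - 2r - 24 = 0
Divide by 2: r² - r - 12 = 0
Roots: r = 4, -3 (distinct real)
General solution: y = C₁e^(4x) + C₂e^(-3x)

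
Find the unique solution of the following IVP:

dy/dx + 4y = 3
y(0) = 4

General solution: y = 3/4 + Ce^(-4x)
Applying y(0) = 4: C = 4 - 3/4 = 13/4
Particular solution: y = 3/4 + (13/4)e^(-4x)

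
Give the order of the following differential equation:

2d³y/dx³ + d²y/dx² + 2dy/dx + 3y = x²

The order is 3 (highest derivative is of order 3).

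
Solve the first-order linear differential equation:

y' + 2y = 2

Using integrating factor method:

General solution: y = 1 + Ce^(-2x)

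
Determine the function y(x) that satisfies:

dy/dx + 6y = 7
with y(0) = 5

General solution: y = 7/6 + Ce^(-6x)
Applying y(0) = 5: C = 5 - 7/6 = 23/6
Particular solution: y = 7/6 + (23/6)e^(-6x)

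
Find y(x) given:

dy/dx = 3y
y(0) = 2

General solution: y = Ce^(3x)
Applying IC y(0) = 2:
Particular solution: y = 2e^(3x)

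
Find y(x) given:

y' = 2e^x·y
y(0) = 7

General solution: y = Ce^(2e^x)
Applying IC y(0) = 7:
Particular solution: y = 7e^(2(e^x - 1))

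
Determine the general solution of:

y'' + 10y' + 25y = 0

Characteristic equation: r² + 10r + 25 = 0
Factored: (r + 5)² = 0
Repeated root: r = -5
General solution: y = (C₁ + C₂x)e^(-5x)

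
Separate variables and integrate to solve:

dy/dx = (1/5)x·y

Separating variables and integrating:
ln|y| = x^2/10 + C

General solution: y = Ce^(x^2/10)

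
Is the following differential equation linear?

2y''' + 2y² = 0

No. Nonlinear (y² term)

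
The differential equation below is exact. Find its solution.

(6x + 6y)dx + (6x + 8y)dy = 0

Verify exactness: ∂M/∂y = ∂N/∂x ✓
Find F(x,y) such that ∂F/∂x = M, ∂F/∂y = N
Solution: 3x² + 6xy + 4y² = C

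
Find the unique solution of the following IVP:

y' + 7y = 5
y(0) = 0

General solution: y = 5/7 + Ce^(-7x)
Applying y(0) = 0: C = 0 - 5/7 = -5/7
Particular solution: y = 5/7 - (5/7)e^(-7x)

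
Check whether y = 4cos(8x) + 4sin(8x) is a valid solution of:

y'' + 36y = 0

Verification:
y'' = -256cos(8x) - 256sin(8x)
y'' + 36y ≠ 0 (frequency mismatch: got 64 instead of 36)

No, it is not a solution.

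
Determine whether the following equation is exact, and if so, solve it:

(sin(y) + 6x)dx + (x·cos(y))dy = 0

Verify exactness: ∂M/∂y = ∂N/∂x ✓
Find F(x,y) such that ∂F/∂x = M, ∂F/∂y = N
Solution: x·sin(y) + 3x² = C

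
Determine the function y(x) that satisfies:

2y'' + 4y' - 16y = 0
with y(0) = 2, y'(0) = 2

General solution: y = C₁e^(2x) + C₂e^(-4x)
Applying ICs: C₁ = 5/3, C₂ = 1/3
Particular solution: y = (5/3)e^(2x) + (1/3)e^(-4x)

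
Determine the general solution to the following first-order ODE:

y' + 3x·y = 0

Using integrating factor method:

General solution: y = Ce^(-3x^2/2)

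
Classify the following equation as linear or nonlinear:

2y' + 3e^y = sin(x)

Nonlinear (e^y is nonlinear in y)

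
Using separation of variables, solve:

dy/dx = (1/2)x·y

Separating variables and integrating:
ln|y| = x^2/4 + C

General solution: y = Ce^(x^2/4)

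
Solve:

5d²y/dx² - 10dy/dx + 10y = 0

Characteristic equation: 5r² - 10r + 10 = 0
Divide by 5: r² - 2r + 2 = 0
Roots: r = 1 ± i (complex conjugates)
General solution: y = e^x(C₁cos(x) + C₂sin(x))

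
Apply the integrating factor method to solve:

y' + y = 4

Using integrating factor method:

General solution: y = 4 + Ce^(-x)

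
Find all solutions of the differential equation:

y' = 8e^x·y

Separating variables and integrating:
ln|y| = 8e^x + C

General solution: y = Ce^(8e^x)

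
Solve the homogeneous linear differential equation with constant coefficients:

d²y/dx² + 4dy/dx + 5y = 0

Characteristic equation: r² + 4r + 5 = 0
Roots: r = -2 ± i (complex conjugates)
General solution: y = e^(-2x)(C₁cos(x) + C₂sin(x))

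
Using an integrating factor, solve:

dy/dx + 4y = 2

Using integrating factor method:

General solution: y = 1/2 + Ce^(-4x)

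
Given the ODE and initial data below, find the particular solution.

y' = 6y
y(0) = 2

General solution: y = Ce^(6x)
Applying IC y(0) = 2:
Particular solution: y = 2e^(6x)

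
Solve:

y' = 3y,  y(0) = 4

General solution: y = Ce^(3x)
Applying IC y(0) = 4:
Particular solution: y = 4e^(3x)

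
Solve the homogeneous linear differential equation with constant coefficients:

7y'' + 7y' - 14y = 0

Characteristic equation: 7r² + 7r - 14 = 0
Divide by 7: r² + r - 2 = 0
Roots: r = 1, -2 (distinct real)
General solution: y = C₁e^x + C₂e^(-2x)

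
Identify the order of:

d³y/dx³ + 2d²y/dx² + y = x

The order is 3 (highest derivative is of order 3).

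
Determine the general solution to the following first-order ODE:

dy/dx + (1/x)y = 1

Using integrating factor method:

General solution: y = (1/2)x + C/x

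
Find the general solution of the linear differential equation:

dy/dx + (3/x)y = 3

Using integrating factor method:

General solution: y = (3/4)x + Cx^(-3)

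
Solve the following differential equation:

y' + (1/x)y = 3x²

Using integrating factor method:

General solution: y = (3/4)x^3 + C/x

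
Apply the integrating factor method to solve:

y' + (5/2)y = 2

Using integrating factor method:

General solution: y = 4/5 + Ce^(-5x/2)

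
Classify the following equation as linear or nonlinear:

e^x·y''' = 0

Linear (y and its derivatives appear to the first power only, no products of y terms)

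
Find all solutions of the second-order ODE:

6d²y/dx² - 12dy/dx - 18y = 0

Characteristic equation: 6r² - 12r - 18 = 0
Divide by 6: r² - 2r - 3 = 0
Roots: r = 3, -1 (distinct real)
General solution: y = C₁e^(3x) + C₂e^(-x)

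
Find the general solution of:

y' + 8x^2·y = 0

Using integrating factor method:

General solution: y = Ce^(-8x^3/3)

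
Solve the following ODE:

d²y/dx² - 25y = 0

Characteristic equation: r² - 25 = 0
Roots: r = 5, -5 (distinct real)
General solution: y = C₁e^(5x) + C₂e^(-5x)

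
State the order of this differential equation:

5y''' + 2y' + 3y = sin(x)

The order is 3 (highest derivative is of order 3).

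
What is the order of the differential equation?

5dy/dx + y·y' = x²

The order is 1 (highest derivative is of order 1).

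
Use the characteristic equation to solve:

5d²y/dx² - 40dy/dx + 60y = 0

Characteristic equation: 5r² - 40r + 60 = 0
Divide by 5: r² - 8r + 12 = 0
Roots: r = 2, 6 (distinct real)
General solution: y = C₁e^(2x) + C₂e^(6x)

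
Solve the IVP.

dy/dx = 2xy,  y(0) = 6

General solution: y = Ce^(x²)
Applying IC y(0) = 6:
Particular solution: y = 6e^(x²)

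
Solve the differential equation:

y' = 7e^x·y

Separating variables and integrating:
ln|y| = 7e^x + C

General solution: y = Ce^(7e^x)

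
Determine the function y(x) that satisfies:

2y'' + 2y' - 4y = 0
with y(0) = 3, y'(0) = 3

General solution: y = C₁e^x + C₂e^(-2x)
Applying ICs: C₁ = 3, C₂ = 0
Particular solution: y = 3e^x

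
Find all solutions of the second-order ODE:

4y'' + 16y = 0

Characteristic equation: 4r² + 16 = 0
Divide by 4: r² + 4 = 0
Roots: r = ±2i (complex conjugates)
General solution: y = C₁cos(2x) + C₂sin(2x)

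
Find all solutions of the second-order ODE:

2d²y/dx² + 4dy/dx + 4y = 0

Characteristic equation: 2r² + 4r + 4 = 0
Divide by 2: r² + 2r + 2 = 0
Roots: r = -1 ± i (complex conjugates)
General solution: y = e^(-x)(C₁cos(x) + C₂sin(x))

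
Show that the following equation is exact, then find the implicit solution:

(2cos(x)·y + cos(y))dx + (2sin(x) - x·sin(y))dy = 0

Verify exactness: ∂M/∂y = ∂N/∂x ✓
Find F(x,y) such that ∂F/∂x = M, ∂F/∂y = N
Solution: 2sin(x)·y + x·cos(y) = C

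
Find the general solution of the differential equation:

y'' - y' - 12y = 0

Characteristic equation: r² - r - 12 = 0
Roots: r = 4, -3 (distinct real)
General solution: y = C₁e^(4x) + C₂e^(-3x)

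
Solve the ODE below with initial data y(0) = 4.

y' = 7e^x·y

General solution: y = Ce^(7e^x)
Applying IC y(0) = 4:
Particular solution: y = 4e^(7(e^x - 1))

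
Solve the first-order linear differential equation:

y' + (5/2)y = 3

Using integrating factor method:

General solution: y = 6/5 + Ce^(-5x/2)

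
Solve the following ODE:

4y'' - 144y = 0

Characteristic equation: 4r² - 144 = 0
Divide by 4: r² - 36 = 0
Roots: r = 6, -6 (distinct real)
General solution: y = C₁e^(6x) + C₂e^(-6x)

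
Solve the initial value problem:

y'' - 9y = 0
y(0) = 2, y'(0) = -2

General solution: y = C₁e^(3x) + C₂e^(-3x)
Applying ICs: C₁ = 2/3, C₂ = 4/3
Particular solution: y = (2/3)e^(3x) + (4/3)e^(-3x)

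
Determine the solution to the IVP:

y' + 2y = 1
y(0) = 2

General solution: y = 1/2 + Ce^(-2x)
Applying y(0) = 2: C = 2 - 1/2 = 3/2
Particular solution: y = 1/2 + (3/2)e^(-2x)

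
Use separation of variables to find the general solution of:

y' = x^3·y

Separating variables and integrating:
ln|y| = x^4/4 + C

General solution: y = Ce^(x^4/4)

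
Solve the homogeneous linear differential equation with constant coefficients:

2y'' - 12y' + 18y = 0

Characteristic equation: 2r² - 12r + 18 = 0
Divide by 2: r² - 6r + 9 = 0
Factored: (r - 3)² = 0
Repeated root: r = 3
General solution: y = (C₁ + C₂x)e^(3x)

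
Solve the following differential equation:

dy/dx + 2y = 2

Using integrating factor method:

General solution: y = 1 + Ce^(-2x)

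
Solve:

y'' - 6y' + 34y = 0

Characteristic equation: r² - 6r + 34 = 0
Roots: r = 3 ± 5i (complex conjugates)
General solution: y = e^(3x)(C₁cos(5x) + C₂sin(5x))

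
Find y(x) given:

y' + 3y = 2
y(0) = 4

General solution: y = 2/3 + Ce^(-3x)
Applying y(0) = 4: C = 4 - 2/3 = 10/3
Particular solution: y = 2/3 + (10/3)e^(-3x)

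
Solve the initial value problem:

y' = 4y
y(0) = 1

General solution: y = Ce^(4x)
Applying IC y(0) = 1:
Particular solution: y = e^(4x)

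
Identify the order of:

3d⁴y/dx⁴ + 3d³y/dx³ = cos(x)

The order is 4 (highest derivative is of order 4).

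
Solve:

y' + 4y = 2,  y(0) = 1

General solution: y = 1/2 + Ce^(-4x)
Applying y(0) = 1: C = 1 - 1/2 = 1/2
Particular solution: y = 1/2 + (1/2)e^(-4x)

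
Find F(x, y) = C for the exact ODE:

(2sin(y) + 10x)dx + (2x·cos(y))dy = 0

Verify exactness: ∂M/∂y = ∂N/∂x ✓
Find F(x,y) such that ∂F/∂x = M, ∂F/∂y = N
Solution: 2x·sin(y) + 5x² = C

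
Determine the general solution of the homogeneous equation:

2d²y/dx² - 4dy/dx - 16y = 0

Characteristic equation: 2r² - 4r - 16 = 0
Divide by 2: r² - 2r - 8 = 0
Roots: r = 4, -2 (distinct real)
General solution: y = C₁e^(4x) + C₂e^(-2x)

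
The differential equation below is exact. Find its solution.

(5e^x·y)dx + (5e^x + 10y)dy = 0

Verify exactness: ∂M/∂y = ∂N/∂x ✓
Find F(x,y) such that ∂F/∂x = M, ∂F/∂y = N
Solution: 5e^x·y + 5y² = C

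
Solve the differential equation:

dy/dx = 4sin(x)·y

Separating variables and integrating:
ln|y| = -4cos(x) + C

General solution: y = Ce^(-4cos(x))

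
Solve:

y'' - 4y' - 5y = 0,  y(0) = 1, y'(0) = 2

General solution: y = C₁e^(5x) + C₂e^(-x)
Applying ICs: C₁ = 1/2, C₂ = 1/2
Particular solution: y = (1/2)e^(5x) + (1/2)e^(-x)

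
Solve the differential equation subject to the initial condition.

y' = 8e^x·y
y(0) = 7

General solution: y = Ce^(8e^x)
Applying IC y(0) = 7:
Particular solution: y = 7e^(8(e^x - 1))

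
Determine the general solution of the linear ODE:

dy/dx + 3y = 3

Using integrating factor method:

General solution: y = 1 + Ce^(-3x)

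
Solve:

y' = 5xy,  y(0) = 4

General solution: y = Ce^(5x²/2)
Applying IC y(0) = 4:
Particular solution: y = 4e^(5x²/2)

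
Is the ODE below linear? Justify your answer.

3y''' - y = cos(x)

Yes. Linear (y and its derivatives appear to the first power only, no products of y terms)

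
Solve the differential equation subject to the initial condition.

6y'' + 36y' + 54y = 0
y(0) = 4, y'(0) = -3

General solution: y = (C₁ + C₂x)e^(-3x)
Repeated root r = -3
Applying ICs: C₁ = 4, C₂ = 9
Particular solution: y = (4 + 9x)e^(-3x)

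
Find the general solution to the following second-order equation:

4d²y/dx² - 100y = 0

Characteristic equation: 4r² - 100 = 0
Divide by 4: r² - 25 = 0
Roots: r = 5, -5 (distinct real)
General solution: y = C₁e^(5x) + C₂e^(-5x)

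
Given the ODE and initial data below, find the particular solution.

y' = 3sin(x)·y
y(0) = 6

General solution: y = Ce^(-3cos(x))
Applying IC y(0) = 6:
Particular solution: y = 6e^(3(1-cos(x)))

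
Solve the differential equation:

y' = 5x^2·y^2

Separating variables and integrating:
-1/y = 5x^3/3 + C

General solution: y^-1 = (-5/3)x^3 + C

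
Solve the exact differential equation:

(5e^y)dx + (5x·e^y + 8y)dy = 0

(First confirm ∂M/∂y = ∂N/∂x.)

Verify exactness: ∂M/∂y = ∂N/∂x ✓
Find F(x,y) such that ∂F/∂x = M, ∂F/∂y = N
Solution: 5x·e^y + 4y² = C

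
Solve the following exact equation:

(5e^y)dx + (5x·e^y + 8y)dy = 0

Verify exactness: ∂M/∂y = ∂N/∂x ✓
Find F(x,y) such that ∂F/∂x = M, ∂F/∂y = N
Solution: 5x·e^y + 4y² = C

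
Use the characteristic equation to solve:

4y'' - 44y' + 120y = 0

Characteristic equation: 4r² - 44r + 120 = 0
Divide by 4: r² - 11r + 30 = 0
Roots: r = 5, 6 (distinct real)
General solution: y = C₁e^(5x) + C₂e^(6x)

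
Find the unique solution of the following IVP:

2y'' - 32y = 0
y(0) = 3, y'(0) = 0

General solution: y = C₁e^(4x) + C₂e^(-4x)
Applying ICs: C₁ = 3/2, C₂ = 3/2
Particular solution: y = (3/2)e^(4x) + (3/2)e^(-4x)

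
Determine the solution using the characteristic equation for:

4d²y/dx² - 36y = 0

Characteristic equation: 4r² - 36 = 0
Divide by 4: r² - 9 = 0
Roots: r = 3, -3 (distinct real)
General solution: y = C₁e^(3x) + C₂e^(-3x)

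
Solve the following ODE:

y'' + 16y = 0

Characteristic equation: r² + 16 = 0
Roots: r = ±4i (complex conjugates)
General solution: y = C₁cos(4x) + C₂sin(4x)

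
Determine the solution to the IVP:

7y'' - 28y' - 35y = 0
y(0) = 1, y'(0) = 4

General solution: y = C₁e^(5x) + C₂e^(-x)
Applying ICs: C₁ = 5/6, C₂ = 1/6
Particular solution: y = (5/6)e^(5x) + (1/6)e^(-x)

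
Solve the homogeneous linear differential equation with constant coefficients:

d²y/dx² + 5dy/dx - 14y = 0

Characteristic equation: r² + 5r - 14 = 0
Roots: r = 2, -7 (distinct real)
General solution: y = C₁e^(2x) + C₂e^(-7x)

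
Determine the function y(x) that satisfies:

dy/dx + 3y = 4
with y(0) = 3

General solution: y = 4/3 + Ce^(-3x)
Applying y(0) = 3: C = 3 - 4/3 = 5/3
Particular solution: y = 4/3 + (5/3)e^(-3x)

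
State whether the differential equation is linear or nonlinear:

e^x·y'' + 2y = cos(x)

Linear (y and its derivatives appear to the first power only, no products of y terms)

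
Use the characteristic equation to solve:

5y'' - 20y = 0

Characteristic equation: 5r² - 20 = 0
Divide by 5: r² - 4 = 0
Roots: r = 2, -2 (distinct real)
General solution: y = C₁e^(2x) + C₂e^(-2x)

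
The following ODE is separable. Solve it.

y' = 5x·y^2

Separating variables and integrating:
-1/y = 5x^2/2 + C

General solution: y^-1 = (-5/2)x^2 + C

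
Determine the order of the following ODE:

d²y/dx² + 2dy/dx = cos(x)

The order is 2 (highest derivative is of order 2).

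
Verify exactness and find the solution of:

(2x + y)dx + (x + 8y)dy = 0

Verify exactness: ∂M/∂y = ∂N/∂x ✓
Find F(x,y) such that ∂F/∂x = M, ∂F/∂y = N
Solution: x² + xy + 4y² = C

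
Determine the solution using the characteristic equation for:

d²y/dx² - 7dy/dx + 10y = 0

Characteristic equation: r² - 7r + 10 = 0
Roots: r = 2, 5 (distinct real)
General solution: y = C₁e^(2x) + C₂e^(5x)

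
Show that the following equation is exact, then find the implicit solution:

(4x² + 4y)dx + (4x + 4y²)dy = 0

Verify exactness: ∂M/∂y = ∂N/∂x ✓
Find F(x,y) such that ∂F/∂x = M, ∂F/∂y = N
Solution: 4x³/3 + 4xy + 4y³/3 = C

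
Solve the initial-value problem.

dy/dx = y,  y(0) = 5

General solution: y = Ce^x
Applying IC y(0) = 5:
Particular solution: y = 5e^x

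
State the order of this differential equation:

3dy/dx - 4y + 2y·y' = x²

The order is 1 (highest derivative is of order 1).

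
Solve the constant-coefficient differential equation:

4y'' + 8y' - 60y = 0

Characteristic equation: 4r² + 8r - 60 = 0
Divide by 4: r² + 2r - 15 = 0
Roots: r = 3, -5 (distinct real)
General solution: y = C₁e^(3x) + C₂e^(-5x)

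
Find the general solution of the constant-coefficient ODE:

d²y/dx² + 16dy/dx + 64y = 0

Characteristic equation: r² + 16r + 64 = 0
Factored: (r + 8)² = 0
Repeated root: r = -8
General solution: y = (C₁ + C₂x)e^(-8x)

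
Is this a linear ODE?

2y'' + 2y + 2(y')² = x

No. Nonlinear ((y')² term)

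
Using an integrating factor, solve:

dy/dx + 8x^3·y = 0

Using integrating factor method:

General solution: y = Ce^(-2x^4)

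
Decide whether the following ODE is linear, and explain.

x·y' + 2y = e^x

Linear (y and its derivatives appear to the first power only, no products of y terms)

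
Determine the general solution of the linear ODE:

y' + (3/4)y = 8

Using integrating factor method:

General solution: y = 32/3 + Ce^(-3x/4)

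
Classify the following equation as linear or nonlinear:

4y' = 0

Linear (y and its derivatives appear to the first power only, no products of y terms)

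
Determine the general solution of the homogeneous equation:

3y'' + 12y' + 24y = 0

Characteristic equation: 3r² + 12r + 24 = 0
Divide by 3: r² + 4r + 8 = 0
Roots: r = -2 ± 2i (complex conjugates)
General solution: y = e^(-2x)(C₁cos(2x) + C₂sin(2x))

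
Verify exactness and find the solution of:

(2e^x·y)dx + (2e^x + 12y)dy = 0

Verify exactness: ∂M/∂y = ∂N/∂x ✓
Find F(x,y) such that ∂F/∂x = M, ∂F/∂y = N
Solution: 2e^x·y + 6y² = C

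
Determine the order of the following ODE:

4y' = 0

The order is 1 (highest derivative is of order 1).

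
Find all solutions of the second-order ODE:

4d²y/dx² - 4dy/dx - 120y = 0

Characteristic equation: 4r² - 4r - 120 = 0
Divide by 4: r² - r - 30 = 0
Roots: r = 6, -5 (distinct real)
General solution: y = C₁e^(6x) + C₂e^(-5x)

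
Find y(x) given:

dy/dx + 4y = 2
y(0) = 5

General solution: y = 1/2 + Ce^(-4x)
Applying y(0) = 5: C = 5 - 1/2 = 9/2
Particular solution: y = 1/2 + (9/2)e^(-4x)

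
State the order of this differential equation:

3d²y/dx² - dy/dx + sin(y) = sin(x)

The order is 2 (highest derivative is of order 2).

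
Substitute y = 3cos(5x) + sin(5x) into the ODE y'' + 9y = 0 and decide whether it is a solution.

Verification:
y'' = -75cos(5x) - 25sin(5x)
y'' + 9y ≠ 0 (frequency mismatch: got 25 instead of 9)

No, it is not a solution.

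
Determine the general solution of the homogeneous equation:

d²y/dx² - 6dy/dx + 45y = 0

Characteristic equation: r² - 6r + 45 = 0
Roots: r = 3 ± 6i (complex conjugates)
General solution: y = e^(3x)(C₁cos(6x) + C₂sin(6x))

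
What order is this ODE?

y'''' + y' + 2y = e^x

The order is 4 (highest derivative is of order 4).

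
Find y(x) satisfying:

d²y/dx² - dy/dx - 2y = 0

Characteristic equation: r² - r - 2 = 0
Roots: r = 2, -1 (distinct real)
General solution: y = C₁e^(2x) + C₂e^(-x)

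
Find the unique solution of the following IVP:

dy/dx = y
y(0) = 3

General solution: y = Ce^x
Applying IC y(0) = 3:
Particular solution: y = 3e^x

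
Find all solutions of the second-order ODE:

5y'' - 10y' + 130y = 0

Characteristic equation: 5r² - 10r + 130 = 0
Divide by 5: r² - 2r + 26 = 0
Roots: r = 1 ± 5i (complex conjugates)
General solution: y = e^x(C₁cos(5x) + C₂sin(5x))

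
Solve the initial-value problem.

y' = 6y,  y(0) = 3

General solution: y = Ce^(6x)
Applying IC y(0) = 3:
Particular solution: y = 3e^(6x)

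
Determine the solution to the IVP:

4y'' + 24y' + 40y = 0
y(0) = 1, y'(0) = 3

General solution: y = e^(-3x)(C₁cos(x) + C₂sin(x))
Complex roots r = -3 ± i
Applying ICs: C₁ = 1, C₂ = 6
Particular solution: y = e^(-3x)(cos(x) + 6sin(x))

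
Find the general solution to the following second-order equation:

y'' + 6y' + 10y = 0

Characteristic equation: r² + 6r + 10 = 0
Roots: r = -3 ± i (complex conjugates)
General solution: y = e^(-3x)(C₁cos(x) + C₂sin(x))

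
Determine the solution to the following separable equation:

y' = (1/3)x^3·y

Separating variables and integrating:
ln|y| = x^4/12 + C

General solution: y = Ce^(x^4/12)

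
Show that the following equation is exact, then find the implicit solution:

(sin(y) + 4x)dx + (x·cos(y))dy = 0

Verify exactness: ∂M/∂y = ∂N/∂x ✓
Find F(x,y) such that ∂F/∂x = M, ∂F/∂y = N
Solution: x·sin(y) + 2x² = C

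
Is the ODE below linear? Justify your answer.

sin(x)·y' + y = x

Yes. Linear (y and its derivatives appear to the first power only, no products of y terms)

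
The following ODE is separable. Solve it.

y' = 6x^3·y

Separating variables and integrating:
ln|y| = 3x^4/2 + C

General solution: y = Ce^(3x^4/2)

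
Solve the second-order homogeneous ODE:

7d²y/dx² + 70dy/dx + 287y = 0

Characteristic equation: 7r² + 70r + 287 = 0
Divide by 7: r² + 10r + 41 = 0
Roots: r = -5 ± 4i (complex conjugates)
General solution: y = e^(-5x)(C₁cos(4x) + C₂sin(4x))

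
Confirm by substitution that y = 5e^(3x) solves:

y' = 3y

Verification:
y = 5e^(3x)
y' = 15e^(3x)
3y = 15e^(3x)
y' = 3y ✓

Yes, it is a solution.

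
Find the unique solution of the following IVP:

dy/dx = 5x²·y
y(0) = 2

General solution: y = Ce^(5x³/3)
Applying IC y(0) = 2:
Particular solution: y = 2e^(5x³/3)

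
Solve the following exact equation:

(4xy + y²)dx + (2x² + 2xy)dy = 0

Verify exactness: ∂M/∂y = ∂N/∂x ✓
Find F(x,y) such that ∂F/∂x = M, ∂F/∂y = N
Solution: 2x²y + xy² = C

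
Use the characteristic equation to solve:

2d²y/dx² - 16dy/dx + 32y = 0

Characteristic equation: 2r² - 16r + 32 = 0
Divide by 2: r² - 8r + 16 = 0
Factored: (r - 4)² = 0
Repeated root: r = 4
General solution: y = (C₁ + C₂x)e^(4x)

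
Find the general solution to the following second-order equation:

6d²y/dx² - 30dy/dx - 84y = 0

Characteristic equation: 6r² - 30r - 84 = 0
Divide by 6: r² - 5r - 14 = 0
Roots: r = 7, -2 (distinct real)
General solution: y = C₁e^(7x) + C₂e^(-2x)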